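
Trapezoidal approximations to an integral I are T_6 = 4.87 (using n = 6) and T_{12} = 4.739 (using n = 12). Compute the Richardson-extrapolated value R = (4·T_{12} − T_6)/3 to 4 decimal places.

4.6953

R = (4·T_{12} − T_6) / 3 = (4·4.739 − 4.87)/3 = (14.086)/3 = 4.6953.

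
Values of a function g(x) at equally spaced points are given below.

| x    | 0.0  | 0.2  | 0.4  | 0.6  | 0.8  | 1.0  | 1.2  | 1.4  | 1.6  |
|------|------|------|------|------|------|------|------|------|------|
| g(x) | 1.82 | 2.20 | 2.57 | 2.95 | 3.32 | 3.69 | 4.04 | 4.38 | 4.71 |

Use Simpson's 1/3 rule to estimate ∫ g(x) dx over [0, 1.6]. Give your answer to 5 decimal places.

h = 0.2, n = 8.
(h/3)·[y₀ + 4y₁ + 2y₂ + 4y₃ + 2y₄ + 4y₅ + 2y₆ + 4y₇ + y₈] = 0.066667·(79.27) = 5.28467.

5.28467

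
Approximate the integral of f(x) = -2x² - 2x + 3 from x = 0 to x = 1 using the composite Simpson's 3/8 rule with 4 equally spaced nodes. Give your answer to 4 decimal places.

1.3333

h = (1 − 0)/3 = 0.333333.
Nodes x₀,…,x₃ = 0, 0.333333, 0.666667, 1.
f(x) = -2x² - 2x + 3: f₀=3, f₁=2.111111, f₂=0.777778, f₃=-1.
(3h/8)·[f₀ + 3f₁ + 3f₂ + f₃] = 0.125·(10.666667) = 1.3333.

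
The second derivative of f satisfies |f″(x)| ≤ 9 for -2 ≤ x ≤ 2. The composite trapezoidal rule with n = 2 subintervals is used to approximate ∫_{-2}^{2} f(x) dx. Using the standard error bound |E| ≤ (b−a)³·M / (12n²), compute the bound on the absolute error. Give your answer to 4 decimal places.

12.0000

|E| ≤ (4)³·9 / (12·2²) = 576/48 = 12.0000.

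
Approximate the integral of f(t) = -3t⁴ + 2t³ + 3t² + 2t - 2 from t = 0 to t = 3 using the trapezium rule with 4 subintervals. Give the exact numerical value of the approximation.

h = (3 − 0)/4 = 0.75.
Nodes t₀,…,t₄ = 0, 0.75, 1.5, 2.25, 3.
f(t) = -3t⁴ + 2t³ + 3t² + 2t - 2: f₀=-2, f₁=1.08203125, f₂=-0.6875, f₃=-36.41796875, f₄=-158.
(h/2)·[f₀ + 2f₁ + 2f₂ + 2f₃ + f₄] = 0.375·(-232.046875) = -87.017578125.

-87.017578125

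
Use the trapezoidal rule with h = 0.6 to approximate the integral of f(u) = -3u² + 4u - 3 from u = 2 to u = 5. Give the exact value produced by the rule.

h = (5 − 2)/5 = 0.6.
Nodes u₀,…,u₅ = 2, 2.6, 3.2, 3.8, 4.4, 5.
f(u) = -3u² + 4u - 3: f₀=-7, f₁=-12.88, f₂=-20.92, f₃=-31.12, f₄=-43.48, f₅=-58.
(h/2)·[f₀ + 2f₁ + 2f₂ + 2f₃ + 2f₄ + f₅] = 0.3·(-281.8) = -84.54.

-84.54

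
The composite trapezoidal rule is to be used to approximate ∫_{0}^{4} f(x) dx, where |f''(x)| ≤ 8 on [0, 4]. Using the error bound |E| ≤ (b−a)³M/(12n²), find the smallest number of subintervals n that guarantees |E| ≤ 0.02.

47

Need 512/(12n²) ≤ 0.02.
n² ≥ 512/(12·0.02) = 2133.33 ⇒ n ≥ 46.1880, so the smallest n is 47.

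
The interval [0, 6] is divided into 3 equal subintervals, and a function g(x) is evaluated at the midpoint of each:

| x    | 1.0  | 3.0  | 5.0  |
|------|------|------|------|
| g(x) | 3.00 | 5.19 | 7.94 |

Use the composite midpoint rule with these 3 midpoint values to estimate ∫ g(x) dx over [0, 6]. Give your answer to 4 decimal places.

32.2600

h = 2, n = 3.
h·[y(m₁) + y(m₂) + y(m₃)] = 2·(16.13) = 32.2600.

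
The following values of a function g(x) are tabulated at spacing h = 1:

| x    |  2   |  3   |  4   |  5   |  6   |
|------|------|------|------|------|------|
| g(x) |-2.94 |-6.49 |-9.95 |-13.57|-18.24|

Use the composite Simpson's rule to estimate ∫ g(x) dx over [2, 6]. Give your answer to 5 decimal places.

h = 1, n = 4.
(h/3)·[y₀ + 4y₁ + 2y₂ + 4y₃ + y₄] = 0.333333·(-121.32) = -40.44000.

-40.44000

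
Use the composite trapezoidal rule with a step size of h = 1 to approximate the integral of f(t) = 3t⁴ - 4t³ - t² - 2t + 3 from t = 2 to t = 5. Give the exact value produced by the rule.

1291

h = (5 − 2)/3 = 1.
Nodes t₀,…,t₃ = 2, 3, 4, 5.
f(t) = 3t⁴ - 4t³ - t² - 2t + 3: f₀=11, f₁=123, f₂=491, f₃=1343.
(h/2)·[f₀ + 2f₁ + 2f₂ + f₃] = 0.5·(2582) = 1291.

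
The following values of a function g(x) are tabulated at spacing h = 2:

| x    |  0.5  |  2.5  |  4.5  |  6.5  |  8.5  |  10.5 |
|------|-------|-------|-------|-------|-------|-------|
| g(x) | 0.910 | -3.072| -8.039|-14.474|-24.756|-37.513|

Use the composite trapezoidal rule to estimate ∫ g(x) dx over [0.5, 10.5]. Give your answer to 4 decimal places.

h = 2, n = 5.
(h/2)·[y₀ + 2y₁ + 2y₂ + 2y₃ + 2y₄ + y₅] = 1·(-137.285) = -137.2850.

-137.2850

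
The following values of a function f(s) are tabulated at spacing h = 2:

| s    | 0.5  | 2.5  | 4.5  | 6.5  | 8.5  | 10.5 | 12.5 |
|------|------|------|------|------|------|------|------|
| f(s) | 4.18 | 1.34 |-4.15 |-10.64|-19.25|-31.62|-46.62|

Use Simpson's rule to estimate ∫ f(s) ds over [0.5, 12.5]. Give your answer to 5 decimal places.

h = 2, n = 6.
(h/3)·[y₀ + 4y₁ + 2y₂ + 4y₃ + 2y₄ + 4y₅ + y₆] = 0.666667·(-252.92) = -168.61333.

-168.61333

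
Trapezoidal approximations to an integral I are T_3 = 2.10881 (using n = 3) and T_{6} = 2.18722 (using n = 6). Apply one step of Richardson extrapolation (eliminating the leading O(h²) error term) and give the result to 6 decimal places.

2.213357

R = (4·T_{6} − T_3) / 3 = (4·2.18722 − 2.10881)/3 = (6.64007)/3 = 2.213357.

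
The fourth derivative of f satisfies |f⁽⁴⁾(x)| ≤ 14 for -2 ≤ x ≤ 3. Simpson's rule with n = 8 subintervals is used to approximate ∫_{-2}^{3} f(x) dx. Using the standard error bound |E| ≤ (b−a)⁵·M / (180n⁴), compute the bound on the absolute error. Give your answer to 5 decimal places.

0.05934

|E| ≤ (5)⁵·14 / (180·8⁴) = 43750/737280 = 0.05934.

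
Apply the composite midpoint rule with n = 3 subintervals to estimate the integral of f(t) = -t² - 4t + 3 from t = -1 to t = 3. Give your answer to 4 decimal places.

h = (3 − (-1))/3 = 1.333333.
Midpoints m₁,…,m₃ = -0.333333, 1, 2.333333.
f(m₁)=4.222222, f(m₂)=-2, f(m₃)=-11.777778.
h·[f(m₁) + f(m₂) + f(m₃)] = 1.333333·(-9.555556) = -12.7407.

-12.7407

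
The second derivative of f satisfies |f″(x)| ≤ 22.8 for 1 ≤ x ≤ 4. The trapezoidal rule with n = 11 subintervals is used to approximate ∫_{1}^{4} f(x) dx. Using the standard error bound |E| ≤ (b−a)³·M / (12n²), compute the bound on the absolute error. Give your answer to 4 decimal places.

0.4240

|E| ≤ (3)³·22.8 / (12·11²) = 615.6/1452 = 0.4240.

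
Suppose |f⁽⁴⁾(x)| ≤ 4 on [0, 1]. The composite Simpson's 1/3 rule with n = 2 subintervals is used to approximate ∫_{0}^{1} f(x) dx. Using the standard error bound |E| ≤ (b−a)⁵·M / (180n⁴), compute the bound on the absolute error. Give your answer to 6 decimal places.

0.001389

|E| ≤ (1)⁵·4 / (180·2⁴) = 4/2880 = 0.001389.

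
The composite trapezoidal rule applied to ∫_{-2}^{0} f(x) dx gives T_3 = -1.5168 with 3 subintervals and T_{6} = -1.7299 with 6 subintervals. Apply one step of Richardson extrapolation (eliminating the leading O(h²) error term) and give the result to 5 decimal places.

-1.80093

R = (4·T_{6} − T_3) / 3 = (4·(-1.7299) − (-1.5168))/3 = (-5.4028)/3 = -1.80093.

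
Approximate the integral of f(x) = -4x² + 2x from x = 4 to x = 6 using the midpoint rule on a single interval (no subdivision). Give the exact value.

M = (b−a)·f(5) = 2·(-90) = -180.

-180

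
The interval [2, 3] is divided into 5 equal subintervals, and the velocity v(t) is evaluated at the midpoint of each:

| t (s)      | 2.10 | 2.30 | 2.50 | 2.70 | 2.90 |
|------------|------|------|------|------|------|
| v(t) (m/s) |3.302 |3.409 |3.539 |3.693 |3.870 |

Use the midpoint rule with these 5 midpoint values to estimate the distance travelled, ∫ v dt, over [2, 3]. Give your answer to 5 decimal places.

h = 0.2, n = 5.
h·[y(m₁) + y(m₂) + y(m₃) + y(m₄) + y(m₅)] = 0.2·(17.813) = 3.56260.

3.56260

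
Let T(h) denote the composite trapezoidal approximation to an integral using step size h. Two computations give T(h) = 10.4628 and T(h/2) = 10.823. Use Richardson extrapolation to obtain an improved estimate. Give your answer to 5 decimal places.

R = (4·T(h/2) − T(h)) / 3 = (4·10.823 − 10.4628)/3 = (32.8292)/3 = 10.94307.

10.94307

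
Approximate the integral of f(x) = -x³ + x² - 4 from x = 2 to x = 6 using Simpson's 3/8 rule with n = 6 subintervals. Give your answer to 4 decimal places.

-266.6667

h = (6 − 2)/6 = 0.666667.
Nodes x₀,…,x₆ = 2, 2.666667, 3.333333, 4, 4.666667, 5.333333, 6.
f(x) = -x³ + x² - 4: f₀=-8, f₁=-15.851852, f₂=-29.925926, f₃=-52, f₄=-83.851852, f₅=-127.259259, f₆=-184.
(3h/8)·[f₀ + 3f₁ + 3f₂ + 2f₃ + 3f₄ + 3f₅ + f₆] = 0.25·(-1066.666667) = -266.6667.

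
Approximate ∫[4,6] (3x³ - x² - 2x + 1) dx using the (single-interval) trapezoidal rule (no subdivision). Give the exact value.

770

T = (b−a)/2 · [f(4) + f(6)] = 1·[169 + 601] = 770.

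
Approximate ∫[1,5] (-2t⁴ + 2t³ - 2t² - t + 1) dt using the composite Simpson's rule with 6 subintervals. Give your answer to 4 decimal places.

-1028.4774

h = (5 − 1)/6 = 0.666667.
Nodes t₀,…,t₆ = 1, 1.666667, 2.333333, 3, 3.666667, 4.333333, 5.
f(t) = -2t⁴ + 2t³ - 2t² - t + 1: f₀=-2, f₁=-12.395062, f₂=-46.098765, f₃=-128, f₄=-292.469136, f₅=-583.358025, f₆=-1054.
(h/3)·[f₀ + 4f₁ + 2f₂ + 4f₃ + 2f₄ + 4f₅ + f₆] = 0.222222·(-4628.148148) = -1028.4774.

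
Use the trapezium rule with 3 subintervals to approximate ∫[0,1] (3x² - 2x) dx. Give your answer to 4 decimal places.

h = (1 − 0)/3 = 0.333333.
Nodes x₀,…,x₃ = 0, 0.333333, 0.666667, 1.
f(x) = 3x² - 2x: f₀=0, f₁=-0.333333, f₂=0, f₃=1.
(h/2)·[f₀ + 2f₁ + 2f₂ + f₃] = 0.166667·(0.333333) = 0.0556.

0.0556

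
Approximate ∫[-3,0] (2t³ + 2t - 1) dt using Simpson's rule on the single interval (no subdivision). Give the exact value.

S = (b−a)/6 · [f(-3) + 4f(-1.5) + f(0)] = 0.5·[(-61) + 4·(-10.75) + (-1)] = -52.5.

-52.5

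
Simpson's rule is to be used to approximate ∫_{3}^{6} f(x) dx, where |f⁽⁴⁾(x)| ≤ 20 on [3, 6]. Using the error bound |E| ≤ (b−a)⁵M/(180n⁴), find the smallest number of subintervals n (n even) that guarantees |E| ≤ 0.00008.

Need 4860/(180n⁴) ≤ 0.00008.
n⁴ ≥ 4860/(180·0.00008) = 337500 ⇒ n ≥ 24.1029, so the smallest even n is 26. (n must be even for Simpson's rule.)

26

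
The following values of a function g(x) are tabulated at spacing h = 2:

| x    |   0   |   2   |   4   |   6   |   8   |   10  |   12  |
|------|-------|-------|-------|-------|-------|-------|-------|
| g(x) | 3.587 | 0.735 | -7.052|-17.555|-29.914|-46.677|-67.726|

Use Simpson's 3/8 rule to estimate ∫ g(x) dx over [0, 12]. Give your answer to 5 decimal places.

-260.97975

h = 2, n = 6.
(3h/8)·[y₀ + 3y₁ + 3y₂ + 2y₃ + 3y₄ + 3y₅ + y₆] = 0.75·(-347.973) = -260.97975.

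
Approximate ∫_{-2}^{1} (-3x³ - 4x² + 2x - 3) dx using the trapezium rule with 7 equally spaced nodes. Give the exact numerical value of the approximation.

h = (1 − (-2))/6 = 0.5.
Nodes x₀,…,x₆ = -2, -1.5, -1, -0.5, 0, 0.5, 1.
f(x) = -3x³ - 4x² + 2x - 3: f₀=1, f₁=-4.875, f₂=-6, f₃=-4.625, f₄=-3, f₅=-3.375, f₆=-8.
(h/2)·[f₀ + 2f₁ + 2f₂ + 2f₃ + 2f₄ + 2f₅ + f₆] = 0.25·(-50.75) = -12.6875.

-12.6875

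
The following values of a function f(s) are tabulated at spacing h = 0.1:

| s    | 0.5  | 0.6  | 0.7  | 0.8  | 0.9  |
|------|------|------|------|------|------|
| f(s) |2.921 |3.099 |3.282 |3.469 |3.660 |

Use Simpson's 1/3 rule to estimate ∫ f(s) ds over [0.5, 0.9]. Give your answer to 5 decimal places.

h = 0.1, n = 4.
(h/3)·[y₀ + 4y₁ + 2y₂ + 4y₃ + y₄] = 0.033333·(39.417) = 1.31390.

1.31390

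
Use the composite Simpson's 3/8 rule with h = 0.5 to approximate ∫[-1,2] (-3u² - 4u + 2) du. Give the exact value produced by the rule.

-9

h = (2 − (-1))/6 = 0.5.
Nodes u₀,…,u₆ = -1, -0.5, 0, 0.5, 1, 1.5, 2.
f(u) = -3u² - 4u + 2: f₀=3, f₁=3.25, f₂=2, f₃=-0.75, f₄=-5, f₅=-10.75, f₆=-18.
(3h/8)·[f₀ + 3f₁ + 3f₂ + 2f₃ + 3f₄ + 3f₅ + f₆] = 0.1875·(-48) = -9.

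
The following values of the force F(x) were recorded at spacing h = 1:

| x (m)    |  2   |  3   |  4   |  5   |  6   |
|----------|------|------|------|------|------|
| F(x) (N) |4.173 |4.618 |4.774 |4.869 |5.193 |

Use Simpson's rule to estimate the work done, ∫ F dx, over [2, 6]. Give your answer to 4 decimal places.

18.9540

h = 1, n = 4.
(h/3)·[y₀ + 4y₁ + 2y₂ + 4y₃ + y₄] = 0.333333·(56.862) = 18.9540.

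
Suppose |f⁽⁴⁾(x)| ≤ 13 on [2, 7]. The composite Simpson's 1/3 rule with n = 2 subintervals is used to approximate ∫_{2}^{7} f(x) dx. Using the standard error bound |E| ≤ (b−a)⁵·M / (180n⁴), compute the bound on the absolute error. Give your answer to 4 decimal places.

14.1059

|E| ≤ (5)⁵·13 / (180·2⁴) = 40625/2880 = 14.1059.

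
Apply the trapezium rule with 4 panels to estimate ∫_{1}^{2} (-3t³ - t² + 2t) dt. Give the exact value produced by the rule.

h = (2 − 1)/4 = 0.25.
Nodes t₀,…,t₄ = 1, 1.25, 1.5, 1.75, 2.
f(t) = -3t³ - t² + 2t: f₀=-2, f₁=-4.921875, f₂=-9.375, f₃=-15.640625, f₄=-24.
(h/2)·[f₀ + 2f₁ + 2f₂ + 2f₃ + f₄] = 0.125·(-85.875) = -10.734375.

-10.734375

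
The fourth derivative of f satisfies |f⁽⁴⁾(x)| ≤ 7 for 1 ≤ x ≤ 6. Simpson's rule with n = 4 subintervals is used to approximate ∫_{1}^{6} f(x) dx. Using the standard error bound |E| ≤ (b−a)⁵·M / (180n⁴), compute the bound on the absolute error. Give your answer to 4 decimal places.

|E| ≤ (5)⁵·7 / (180·4⁴) = 21875/46080 = 0.4747.

0.4747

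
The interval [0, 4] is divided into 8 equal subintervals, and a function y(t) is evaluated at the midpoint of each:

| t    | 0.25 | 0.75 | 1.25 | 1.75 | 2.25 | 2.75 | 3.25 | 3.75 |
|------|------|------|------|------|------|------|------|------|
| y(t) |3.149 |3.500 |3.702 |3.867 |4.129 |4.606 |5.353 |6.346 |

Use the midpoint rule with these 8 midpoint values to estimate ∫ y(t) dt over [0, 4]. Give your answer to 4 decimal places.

17.3260

h = 0.5, n = 8.
h·[y(m₁) + y(m₂) + y(m₃) + y(m₄) + y(m₅) + y(m₆) + y(m₇) + y(m₈)] = 0.5·(34.652) = 17.3260.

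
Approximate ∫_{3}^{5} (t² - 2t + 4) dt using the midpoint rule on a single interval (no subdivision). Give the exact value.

24

M = (b−a)·f(4) = 2·(12) = 24.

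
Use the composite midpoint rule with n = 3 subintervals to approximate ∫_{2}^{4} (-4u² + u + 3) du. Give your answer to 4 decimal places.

-62.3704

h = (4 − 2)/3 = 0.666667.
Midpoints m₁,…,m₃ = 2.333333, 3, 3.666667.
f(m₁)=-16.444444, f(m₂)=-30, f(m₃)=-47.111111.
h·[f(m₁) + f(m₂) + f(m₃)] = 0.666667·(-93.555556) = -62.3704.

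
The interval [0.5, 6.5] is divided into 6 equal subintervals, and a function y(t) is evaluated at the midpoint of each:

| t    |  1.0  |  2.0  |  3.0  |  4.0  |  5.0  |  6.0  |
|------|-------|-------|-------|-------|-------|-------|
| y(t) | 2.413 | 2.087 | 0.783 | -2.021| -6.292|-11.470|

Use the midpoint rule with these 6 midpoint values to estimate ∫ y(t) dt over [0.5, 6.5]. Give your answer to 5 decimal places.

-14.50000

h = 1, n = 6.
h·[y(m₁) + y(m₂) + y(m₃) + y(m₄) + y(m₅) + y(m₆)] = 1·(-14.500) = -14.50000.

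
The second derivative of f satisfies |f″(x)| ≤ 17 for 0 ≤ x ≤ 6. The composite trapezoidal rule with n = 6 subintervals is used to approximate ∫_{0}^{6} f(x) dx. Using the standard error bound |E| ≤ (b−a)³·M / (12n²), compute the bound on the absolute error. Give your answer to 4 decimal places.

|E| ≤ (6)³·17 / (12·6²) = 3672/432 = 8.5000.

8.5000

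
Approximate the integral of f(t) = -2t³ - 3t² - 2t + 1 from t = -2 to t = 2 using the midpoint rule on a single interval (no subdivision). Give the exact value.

M = (b−a)·f(0) = 4·(1) = 4.

4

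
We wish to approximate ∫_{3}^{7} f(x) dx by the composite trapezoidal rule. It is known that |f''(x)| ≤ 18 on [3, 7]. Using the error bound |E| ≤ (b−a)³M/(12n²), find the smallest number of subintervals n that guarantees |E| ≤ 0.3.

Need 1152/(12n²) ≤ 0.3.
n² ≥ 1152/(12·0.3) = 320 ⇒ n ≥ 17.8885, so the smallest n is 18.

18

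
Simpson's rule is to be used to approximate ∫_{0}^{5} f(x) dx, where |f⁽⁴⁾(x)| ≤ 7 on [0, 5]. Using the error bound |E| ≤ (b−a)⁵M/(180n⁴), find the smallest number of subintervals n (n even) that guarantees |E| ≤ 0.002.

16

Need 21875/(180n⁴) ≤ 0.002.
n⁴ ≥ 21875/(180·0.002) = 60763.9 ⇒ n ≥ 15.7004, so the smallest even n is 16. (n must be even for Simpson's rule.)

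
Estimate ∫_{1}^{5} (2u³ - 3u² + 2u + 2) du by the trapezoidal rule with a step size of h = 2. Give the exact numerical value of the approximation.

h = (5 − 1)/2 = 2.
Nodes u₀,…,u₂ = 1, 3, 5.
f(u) = 2u³ - 3u² + 2u + 2: f₀=3, f₁=35, f₂=187.
(h/2)·[f₀ + 2f₁ + f₂] = 1·(260) = 260.

260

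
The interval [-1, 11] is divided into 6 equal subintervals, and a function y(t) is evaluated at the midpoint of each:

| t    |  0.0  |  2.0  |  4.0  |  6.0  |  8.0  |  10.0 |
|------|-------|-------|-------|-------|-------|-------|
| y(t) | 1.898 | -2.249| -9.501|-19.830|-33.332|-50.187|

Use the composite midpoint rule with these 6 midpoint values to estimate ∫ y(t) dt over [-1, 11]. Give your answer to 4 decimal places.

-226.4020

h = 2, n = 6.
h·[y(m₁) + y(m₂) + y(m₃) + y(m₄) + y(m₅) + y(m₆)] = 2·(-113.201) = -226.4020.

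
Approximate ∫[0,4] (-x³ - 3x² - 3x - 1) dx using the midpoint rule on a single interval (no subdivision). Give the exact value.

M = (b−a)·f(2) = 4·(-27) = -108.

-108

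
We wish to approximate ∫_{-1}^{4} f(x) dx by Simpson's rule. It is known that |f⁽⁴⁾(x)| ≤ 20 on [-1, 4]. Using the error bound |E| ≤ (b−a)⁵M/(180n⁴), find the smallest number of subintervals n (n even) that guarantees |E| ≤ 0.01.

Need 62500/(180n⁴) ≤ 0.01.
n⁴ ≥ 62500/(180·0.01) = 34722.2 ⇒ n ≥ 13.6506, so the smallest even n is 14. (n must be even for Simpson's rule.)

14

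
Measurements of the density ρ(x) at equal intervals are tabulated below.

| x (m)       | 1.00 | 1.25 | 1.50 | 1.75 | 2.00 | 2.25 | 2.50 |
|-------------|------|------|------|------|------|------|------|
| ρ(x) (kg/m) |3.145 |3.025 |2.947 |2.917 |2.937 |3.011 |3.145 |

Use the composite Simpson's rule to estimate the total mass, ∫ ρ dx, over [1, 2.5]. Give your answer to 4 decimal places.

4.4892

h = 0.25, n = 6.
(h/3)·[y₀ + 4y₁ + 2y₂ + 4y₃ + 2y₄ + 4y₅ + y₆] = 0.083333·(53.870) = 4.4892.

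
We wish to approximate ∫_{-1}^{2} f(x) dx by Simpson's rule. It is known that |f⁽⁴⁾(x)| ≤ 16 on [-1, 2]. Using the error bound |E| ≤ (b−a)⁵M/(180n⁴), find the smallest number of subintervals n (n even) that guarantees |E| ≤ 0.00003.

Need 3888/(180n⁴) ≤ 0.00003.
n⁴ ≥ 3888/(180·0.00003) = 720000 ⇒ n ≥ 29.1295, so the smallest even n is 30. (n must be even for Simpson's rule.)

30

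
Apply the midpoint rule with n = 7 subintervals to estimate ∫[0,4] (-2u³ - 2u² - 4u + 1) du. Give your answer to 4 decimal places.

-197.1429

h = (4 − 0)/7 = 0.571429.
Midpoints m₁,…,m₇ = 0.285714, 0.857143, 1.428571, 2, 2.571429, 3.142857, 3.714286.
f(m₁)=-0.352770, f(m₂)=-5.157434, f(m₃)=-14.626822, f(m₄)=-31, f(m₅)=-56.516035, f(m₆)=-93.413994, f(m₇)=-143.932945.
h·[f(m₁) + f(m₂) + f(m₃) + f(m₄) + f(m₅) + f(m₆) + f(m₇)] = 0.571429·(-345) = -197.1429.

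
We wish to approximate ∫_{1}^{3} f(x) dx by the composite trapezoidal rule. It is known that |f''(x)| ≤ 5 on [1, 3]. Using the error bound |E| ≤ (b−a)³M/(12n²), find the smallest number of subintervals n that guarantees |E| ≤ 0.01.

Need 40/(12n²) ≤ 0.01.
n² ≥ 40/(12·0.01) = 333.333 ⇒ n ≥ 18.2574, so the smallest n is 19.

19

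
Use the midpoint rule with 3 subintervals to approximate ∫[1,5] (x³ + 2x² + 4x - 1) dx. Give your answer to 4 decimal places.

h = (5 − 1)/3 = 1.333333.
Midpoints m₁,…,m₃ = 1.666667, 3, 4.333333.
f(m₁)=15.851852, f(m₂)=56, f(m₃)=135.259259.
h·[f(m₁) + f(m₂) + f(m₃)] = 1.333333·(207.111111) = 276.1481.

276.1481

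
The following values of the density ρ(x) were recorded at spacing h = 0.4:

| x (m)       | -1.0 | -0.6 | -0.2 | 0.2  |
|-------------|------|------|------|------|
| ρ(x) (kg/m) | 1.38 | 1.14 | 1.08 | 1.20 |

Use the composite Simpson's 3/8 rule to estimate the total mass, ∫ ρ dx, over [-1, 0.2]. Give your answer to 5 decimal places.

1.38600

h = 0.4, n = 3.
(3h/8)·[y₀ + 3y₁ + 3y₂ + y₃] = 0.15·(9.24) = 1.38600.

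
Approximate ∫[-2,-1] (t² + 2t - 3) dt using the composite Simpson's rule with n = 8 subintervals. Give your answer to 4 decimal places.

-3.6667

h = (-1 − (-2))/8 = 0.125.
Nodes t₀,…,t₈ = -2, -1.875, -1.75, -1.625, -1.5, -1.375, -1.25, -1.125, -1.
f(t) = t² + 2t - 3: f₀=-3, f₁=-3.234375, f₂=-3.4375, f₃=-3.609375, f₄=-3.75, f₅=-3.859375, f₆=-3.9375, f₇=-3.984375, f₈=-4.
(h/3)·[f₀ + 4f₁ + 2f₂ + 4f₃ + 2f₄ + 4f₅ + 2f₆ + 4f₇ + f₈] = 0.041667·(-88) = -3.6667.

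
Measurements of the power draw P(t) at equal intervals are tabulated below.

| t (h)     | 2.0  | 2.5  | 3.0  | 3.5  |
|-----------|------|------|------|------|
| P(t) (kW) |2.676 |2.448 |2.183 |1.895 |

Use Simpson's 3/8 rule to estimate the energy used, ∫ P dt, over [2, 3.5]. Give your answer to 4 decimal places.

h = 0.5, n = 3.
(3h/8)·[y₀ + 3y₁ + 3y₂ + y₃] = 0.1875·(18.464) = 3.4620.

3.4620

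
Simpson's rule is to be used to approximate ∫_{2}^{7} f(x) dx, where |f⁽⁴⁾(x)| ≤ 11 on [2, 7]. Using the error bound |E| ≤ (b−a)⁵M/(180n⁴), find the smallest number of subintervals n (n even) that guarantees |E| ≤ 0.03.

10

Need 34375/(180n⁴) ≤ 0.03.
n⁴ ≥ 34375/(180·0.03) = 6365.74 ⇒ n ≥ 8.9323, so the smallest even n is 10. (n must be even for Simpson's rule.)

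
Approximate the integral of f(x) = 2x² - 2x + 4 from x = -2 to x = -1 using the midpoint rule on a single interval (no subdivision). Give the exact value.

M = (b−a)·f(-1.5) = 1·(11.5) = 11.5.

11.5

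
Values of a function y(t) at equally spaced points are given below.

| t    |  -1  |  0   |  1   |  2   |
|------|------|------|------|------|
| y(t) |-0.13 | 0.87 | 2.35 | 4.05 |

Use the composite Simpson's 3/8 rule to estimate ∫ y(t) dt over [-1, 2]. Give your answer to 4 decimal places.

h = 1, n = 3.
(3h/8)·[y₀ + 3y₁ + 3y₂ + y₃] = 0.375·(13.58) = 5.0925.

5.0925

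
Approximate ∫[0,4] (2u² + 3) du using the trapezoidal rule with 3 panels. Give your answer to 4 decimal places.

57.0370

h = (4 − 0)/3 = 1.333333.
Nodes u₀,…,u₃ = 0, 1.333333, 2.666667, 4.
f(u) = 2u² + 3: f₀=3, f₁=6.555556, f₂=17.222222, f₃=35.
(h/2)·[f₀ + 2f₁ + 2f₂ + f₃] = 0.666667·(85.555556) = 57.0370.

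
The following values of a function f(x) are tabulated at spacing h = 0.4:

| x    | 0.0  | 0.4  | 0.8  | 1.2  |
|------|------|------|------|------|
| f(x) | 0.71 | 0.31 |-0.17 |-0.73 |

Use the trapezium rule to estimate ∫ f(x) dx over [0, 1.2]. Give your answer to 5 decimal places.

h = 0.4, n = 3.
(h/2)·[y₀ + 2y₁ + 2y₂ + y₃] = 0.2·(0.26) = 0.05200.

0.05200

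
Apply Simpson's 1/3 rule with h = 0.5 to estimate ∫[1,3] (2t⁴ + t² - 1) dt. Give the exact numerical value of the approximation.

103.5

h = (3 − 1)/4 = 0.5.
Nodes t₀,…,t₄ = 1, 1.5, 2, 2.5, 3.
f(t) = 2t⁴ + t² - 1: f₀=2, f₁=11.375, f₂=35, f₃=83.375, f₄=170.
(h/3)·[f₀ + 4f₁ + 2f₂ + 4f₃ + f₄] = 0.166667·(621) = 103.5.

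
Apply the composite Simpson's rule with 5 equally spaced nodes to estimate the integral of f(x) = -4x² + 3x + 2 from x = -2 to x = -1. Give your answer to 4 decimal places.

h = (-1 − (-2))/4 = 0.25.
Nodes x₀,…,x₄ = -2, -1.75, -1.5, -1.25, -1.
f(x) = -4x² + 3x + 2: f₀=-20, f₁=-15.5, f₂=-11.5, f₃=-8, f₄=-5.
(h/3)·[f₀ + 4f₁ + 2f₂ + 4f₃ + f₄] = 0.083333·(-142) = -11.8333.

-11.8333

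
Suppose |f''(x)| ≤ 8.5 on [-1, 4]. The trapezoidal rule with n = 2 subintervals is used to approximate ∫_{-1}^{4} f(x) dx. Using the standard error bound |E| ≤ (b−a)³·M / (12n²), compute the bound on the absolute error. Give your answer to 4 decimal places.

22.1354

|E| ≤ (5)³·8.5 / (12·2²) = 1062.5/48 = 22.1354.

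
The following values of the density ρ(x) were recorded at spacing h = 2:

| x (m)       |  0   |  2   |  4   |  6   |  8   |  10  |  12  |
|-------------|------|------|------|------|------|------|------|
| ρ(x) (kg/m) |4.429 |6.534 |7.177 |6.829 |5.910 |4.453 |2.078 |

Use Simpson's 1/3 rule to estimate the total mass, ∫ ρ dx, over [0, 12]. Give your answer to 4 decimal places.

h = 2, n = 6.
(h/3)·[y₀ + 4y₁ + 2y₂ + 4y₃ + 2y₄ + 4y₅ + y₆] = 0.666667·(103.945) = 69.2967.

69.2967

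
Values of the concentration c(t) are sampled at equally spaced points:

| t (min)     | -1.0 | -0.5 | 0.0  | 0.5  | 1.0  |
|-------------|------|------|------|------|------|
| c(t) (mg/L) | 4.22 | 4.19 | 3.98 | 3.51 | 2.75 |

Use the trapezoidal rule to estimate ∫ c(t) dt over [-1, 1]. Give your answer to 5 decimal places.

h = 0.5, n = 4.
(h/2)·[y₀ + 2y₁ + 2y₂ + 2y₃ + y₄] = 0.25·(30.33) = 7.58250.

7.58250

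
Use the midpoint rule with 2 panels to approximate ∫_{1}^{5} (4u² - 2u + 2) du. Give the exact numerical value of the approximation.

144

h = (5 − 1)/2 = 2.
Midpoints m₁,…,m₂ = 2, 4.
f(m₁)=14, f(m₂)=58.
h·[f(m₁) + f(m₂)] = 2·(72) = 144.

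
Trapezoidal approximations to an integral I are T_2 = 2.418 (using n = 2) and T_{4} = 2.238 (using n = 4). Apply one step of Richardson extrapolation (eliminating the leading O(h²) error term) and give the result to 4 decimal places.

2.1780

R = (4·T_{4} − T_2) / 3 = (4·2.238 − 2.418)/3 = (6.534)/3 = 2.1780.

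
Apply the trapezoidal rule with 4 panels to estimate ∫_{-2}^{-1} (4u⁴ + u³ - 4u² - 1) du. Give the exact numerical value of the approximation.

h = (-1 − (-2))/4 = 0.25.
Nodes u₀,…,u₄ = -2, -1.75, -1.5, -1.25, -1.
f(u) = 4u⁴ + u³ - 4u² - 1: f₀=39, f₁=18.90625, f₂=6.875, f₃=0.5625, f₄=-2.
(h/2)·[f₀ + 2f₁ + 2f₂ + 2f₃ + f₄] = 0.125·(89.6875) = 11.2109375.

11.2109375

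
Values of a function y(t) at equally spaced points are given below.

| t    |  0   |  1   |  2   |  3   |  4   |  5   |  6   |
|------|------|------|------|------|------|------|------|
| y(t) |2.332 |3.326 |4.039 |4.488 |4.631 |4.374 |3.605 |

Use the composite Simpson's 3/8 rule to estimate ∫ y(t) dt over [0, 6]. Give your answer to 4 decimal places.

24.0086

h = 1, n = 6.
(3h/8)·[y₀ + 3y₁ + 3y₂ + 2y₃ + 3y₄ + 3y₅ + y₆] = 0.375·(64.023) = 24.0086.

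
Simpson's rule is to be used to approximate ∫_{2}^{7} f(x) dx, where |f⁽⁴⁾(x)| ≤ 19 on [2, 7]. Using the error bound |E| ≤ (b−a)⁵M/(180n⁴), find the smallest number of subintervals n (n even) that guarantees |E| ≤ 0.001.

24

Need 59375/(180n⁴) ≤ 0.001.
n⁴ ≥ 59375/(180·0.001) = 329861 ⇒ n ≥ 23.9653, so the smallest even n is 24. (n must be even for Simpson's rule.)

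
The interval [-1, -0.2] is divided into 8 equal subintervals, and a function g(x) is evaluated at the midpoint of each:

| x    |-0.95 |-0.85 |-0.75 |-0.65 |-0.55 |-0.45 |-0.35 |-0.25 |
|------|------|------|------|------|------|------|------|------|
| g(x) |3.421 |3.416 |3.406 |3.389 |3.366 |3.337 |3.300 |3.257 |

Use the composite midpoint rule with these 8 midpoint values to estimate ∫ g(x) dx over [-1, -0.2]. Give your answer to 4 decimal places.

2.6892

h = 0.1, n = 8.
h·[y(m₁) + y(m₂) + y(m₃) + y(m₄) + y(m₅) + y(m₆) + y(m₇) + y(m₈)] = 0.1·(26.892) = 2.6892.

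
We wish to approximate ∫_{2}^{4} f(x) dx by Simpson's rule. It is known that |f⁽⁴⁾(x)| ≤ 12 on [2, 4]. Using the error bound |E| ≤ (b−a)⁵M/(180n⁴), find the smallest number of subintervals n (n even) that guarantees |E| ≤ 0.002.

6

Need 384/(180n⁴) ≤ 0.002.
n⁴ ≥ 384/(180·0.002) = 1066.67 ⇒ n ≥ 5.7149, so the smallest even n is 6. (n must be even for Simpson's rule.)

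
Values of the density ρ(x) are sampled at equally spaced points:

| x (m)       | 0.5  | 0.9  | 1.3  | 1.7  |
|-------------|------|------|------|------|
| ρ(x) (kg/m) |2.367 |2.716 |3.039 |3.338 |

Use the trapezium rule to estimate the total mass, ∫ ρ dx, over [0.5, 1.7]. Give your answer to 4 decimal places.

h = 0.4, n = 3.
(h/2)·[y₀ + 2y₁ + 2y₂ + y₃] = 0.2·(17.215) = 3.4430.

3.4430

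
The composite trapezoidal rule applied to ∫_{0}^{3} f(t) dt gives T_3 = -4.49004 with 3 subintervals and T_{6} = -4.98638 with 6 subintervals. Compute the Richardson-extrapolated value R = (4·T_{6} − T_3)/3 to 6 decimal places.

R = (4·T_{6} − T_3) / 3 = (4·(-4.98638) − (-4.49004))/3 = (-15.45548)/3 = -5.151827.

-5.151827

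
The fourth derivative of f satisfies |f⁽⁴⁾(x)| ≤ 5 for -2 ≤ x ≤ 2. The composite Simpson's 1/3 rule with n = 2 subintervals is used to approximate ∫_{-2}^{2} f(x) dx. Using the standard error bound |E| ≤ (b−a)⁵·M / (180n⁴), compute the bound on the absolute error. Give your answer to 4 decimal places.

|E| ≤ (4)⁵·5 / (180·2⁴) = 5120/2880 = 1.7778.

1.7778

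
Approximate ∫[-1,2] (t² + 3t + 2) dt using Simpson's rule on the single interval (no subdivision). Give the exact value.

S = (b−a)/6 · [f(-1) + 4f(0.5) + f(2)] = 0.5·[0 + 4·3.75 + 12] = 13.5.

13.5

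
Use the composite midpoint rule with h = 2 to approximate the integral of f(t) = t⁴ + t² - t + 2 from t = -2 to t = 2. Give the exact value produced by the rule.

h = (2 − (-2))/2 = 2.
Midpoints m₁,…,m₂ = -1, 1.
f(m₁)=5, f(m₂)=3.
h·[f(m₁) + f(m₂)] = 2·(8) = 16.

16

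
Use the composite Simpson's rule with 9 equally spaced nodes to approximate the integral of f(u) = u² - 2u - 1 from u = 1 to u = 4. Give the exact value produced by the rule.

h = (4 − 1)/8 = 0.375.
Nodes u₀,…,u₈ = 1, 1.375, 1.75, 2.125, 2.5, 2.875, 3.25, 3.625, 4.
f(u) = u² - 2u - 1: f₀=-2, f₁=-1.859375, f₂=-1.4375, f₃=-0.734375, f₄=0.25, f₅=1.515625, f₆=3.0625, f₇=4.890625, f₈=7.
(h/3)·[f₀ + 4f₁ + 2f₂ + 4f₃ + 2f₄ + 4f₅ + 2f₆ + 4f₇ + f₈] = 0.125·(24) = 3.

3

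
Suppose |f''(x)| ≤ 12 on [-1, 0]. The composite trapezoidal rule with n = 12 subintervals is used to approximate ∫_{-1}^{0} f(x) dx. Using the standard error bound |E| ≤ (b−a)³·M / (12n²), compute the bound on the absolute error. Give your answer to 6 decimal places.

0.006944

|E| ≤ (1)³·12 / (12·12²) = 12/1728 = 0.006944.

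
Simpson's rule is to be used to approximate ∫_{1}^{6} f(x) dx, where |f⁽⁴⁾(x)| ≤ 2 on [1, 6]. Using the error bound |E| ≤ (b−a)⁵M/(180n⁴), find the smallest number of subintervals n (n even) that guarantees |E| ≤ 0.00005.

30

Need 6250/(180n⁴) ≤ 0.00005.
n⁴ ≥ 6250/(180·0.00005) = 694444 ⇒ n ≥ 28.8675, so the smallest even n is 30. (n must be even for Simpson's rule.)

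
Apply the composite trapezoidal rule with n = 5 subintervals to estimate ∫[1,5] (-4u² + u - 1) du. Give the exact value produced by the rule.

-159.04

h = (5 − 1)/5 = 0.8.
Nodes u₀,…,u₅ = 1, 1.8, 2.6, 3.4, 4.2, 5.
f(u) = -4u² + u - 1: f₀=-4, f₁=-12.16, f₂=-25.44, f₃=-43.84, f₄=-67.36, f₅=-96.
(h/2)·[f₀ + 2f₁ + 2f₂ + 2f₃ + 2f₄ + f₅] = 0.4·(-397.6) = -159.04.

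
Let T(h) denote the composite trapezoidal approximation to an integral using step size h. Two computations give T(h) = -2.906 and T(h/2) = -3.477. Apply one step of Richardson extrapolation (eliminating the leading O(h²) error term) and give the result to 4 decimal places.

-3.6673

R = (4·T(h/2) − T(h)) / 3 = (4·(-3.477) − (-2.906))/3 = (-11.002)/3 = -3.6673.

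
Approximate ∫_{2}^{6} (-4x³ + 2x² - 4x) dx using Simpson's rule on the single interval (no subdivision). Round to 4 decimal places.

-1205.3333

S = (b−a)/6 · [f(2) + 4f(4) + f(6)] = 0.666667·[(-32) + 4·(-240) + (-816)] = -1205.3333.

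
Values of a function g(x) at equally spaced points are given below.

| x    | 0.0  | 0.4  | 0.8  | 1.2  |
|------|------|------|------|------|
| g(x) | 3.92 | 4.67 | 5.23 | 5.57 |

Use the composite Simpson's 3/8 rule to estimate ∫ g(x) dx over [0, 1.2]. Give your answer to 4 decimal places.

h = 0.4, n = 3.
(3h/8)·[y₀ + 3y₁ + 3y₂ + y₃] = 0.15·(39.19) = 5.8785.

5.8785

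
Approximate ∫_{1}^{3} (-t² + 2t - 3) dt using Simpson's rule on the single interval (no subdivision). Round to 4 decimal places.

-6.6667

S = (b−a)/6 · [f(1) + 4f(2) + f(3)] = 0.333333·[(-2) + 4·(-3) + (-6)] = -6.6667.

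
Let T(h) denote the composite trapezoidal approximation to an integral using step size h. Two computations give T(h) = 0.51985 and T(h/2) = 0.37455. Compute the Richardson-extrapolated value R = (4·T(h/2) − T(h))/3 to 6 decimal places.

R = (4·T(h/2) − T(h)) / 3 = (4·0.37455 − 0.51985)/3 = (0.97835)/3 = 0.326117.

0.326117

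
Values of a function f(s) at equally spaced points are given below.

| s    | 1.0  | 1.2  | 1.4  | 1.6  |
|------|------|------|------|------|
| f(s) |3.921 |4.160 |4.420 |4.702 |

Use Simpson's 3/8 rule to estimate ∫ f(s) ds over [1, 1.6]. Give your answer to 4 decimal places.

h = 0.2, n = 3.
(3h/8)·[y₀ + 3y₁ + 3y₂ + y₃] = 0.075·(34.363) = 2.5772.

2.5772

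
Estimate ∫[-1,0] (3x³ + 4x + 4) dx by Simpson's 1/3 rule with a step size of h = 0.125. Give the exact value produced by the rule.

h = (0 − (-1))/8 = 0.125.
Nodes x₀,…,x₈ = -1, -0.875, -0.75, -0.625, -0.5, -0.375, -0.25, -0.125, 0.
f(x) = 3x³ + 4x + 4: f₀=-3, f₁=-1.509765625, f₂=-0.265625, f₃=0.767578125, f₄=1.625, f₅=2.341796875, f₆=2.953125, f₇=3.494140625, f₈=4.
(h/3)·[f₀ + 4f₁ + 2f₂ + 4f₃ + 2f₄ + 4f₅ + 2f₆ + 4f₇ + f₈] = 0.041667·(30) = 1.25.

1.25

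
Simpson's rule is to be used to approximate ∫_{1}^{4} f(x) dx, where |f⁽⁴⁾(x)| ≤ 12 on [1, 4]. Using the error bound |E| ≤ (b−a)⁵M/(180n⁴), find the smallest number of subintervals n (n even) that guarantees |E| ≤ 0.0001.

Need 2916/(180n⁴) ≤ 0.0001.
n⁴ ≥ 2916/(180·0.0001) = 162000 ⇒ n ≥ 20.0622, so the smallest even n is 22. (n must be even for Simpson's rule.)

22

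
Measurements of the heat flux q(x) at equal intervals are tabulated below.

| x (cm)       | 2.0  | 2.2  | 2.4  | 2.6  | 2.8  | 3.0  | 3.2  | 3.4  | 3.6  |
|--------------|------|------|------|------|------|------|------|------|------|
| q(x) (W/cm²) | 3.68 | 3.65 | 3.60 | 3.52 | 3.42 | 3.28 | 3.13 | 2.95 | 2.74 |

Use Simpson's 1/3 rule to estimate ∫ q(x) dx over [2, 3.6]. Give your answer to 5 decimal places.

5.35467

h = 0.2, n = 8.
(h/3)·[y₀ + 4y₁ + 2y₂ + 4y₃ + 2y₄ + 4y₅ + 2y₆ + 4y₇ + y₈] = 0.066667·(80.32) = 5.35467.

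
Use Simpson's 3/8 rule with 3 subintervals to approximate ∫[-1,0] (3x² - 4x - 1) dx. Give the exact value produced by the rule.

2

h = (0 − (-1))/3 = 0.333333.
Nodes x₀,…,x₃ = -1, -0.666667, -0.333333, 0.
f(x) = 3x² - 4x - 1: f₀=6, f₁=3, f₂=0.666667, f₃=-1.
(3h/8)·[f₀ + 3f₁ + 3f₂ + f₃] = 0.125·(16) = 2.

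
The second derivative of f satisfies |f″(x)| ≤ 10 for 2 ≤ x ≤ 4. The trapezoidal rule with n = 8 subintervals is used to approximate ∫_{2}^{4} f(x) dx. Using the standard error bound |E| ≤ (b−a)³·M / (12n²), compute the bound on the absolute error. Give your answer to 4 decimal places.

0.1042

|E| ≤ (2)³·10 / (12·8²) = 80/768 = 0.1042.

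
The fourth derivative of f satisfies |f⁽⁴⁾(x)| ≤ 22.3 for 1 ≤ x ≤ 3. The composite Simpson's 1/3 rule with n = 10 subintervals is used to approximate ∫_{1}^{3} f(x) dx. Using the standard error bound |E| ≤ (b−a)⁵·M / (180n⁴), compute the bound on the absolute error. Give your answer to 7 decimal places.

|E| ≤ (2)⁵·22.3 / (180·10⁴) = 713.6/1800000 = 0.0003964.

0.0003964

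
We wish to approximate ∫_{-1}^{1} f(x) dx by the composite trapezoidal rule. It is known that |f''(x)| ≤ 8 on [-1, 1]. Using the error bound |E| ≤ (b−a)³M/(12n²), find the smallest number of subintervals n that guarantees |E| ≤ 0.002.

52

Need 64/(12n²) ≤ 0.002.
n² ≥ 64/(12·0.002) = 2666.67 ⇒ n ≥ 51.6398, so the smallest n is 52.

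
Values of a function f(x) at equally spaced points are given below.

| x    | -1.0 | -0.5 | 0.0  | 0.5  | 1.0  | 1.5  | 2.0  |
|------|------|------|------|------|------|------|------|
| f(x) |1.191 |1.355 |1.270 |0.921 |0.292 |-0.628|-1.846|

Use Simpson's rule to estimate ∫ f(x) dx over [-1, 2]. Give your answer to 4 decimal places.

h = 0.5, n = 6.
(h/3)·[y₀ + 4y₁ + 2y₂ + 4y₃ + 2y₄ + 4y₅ + y₆] = 0.166667·(9.061) = 1.5102.

1.5102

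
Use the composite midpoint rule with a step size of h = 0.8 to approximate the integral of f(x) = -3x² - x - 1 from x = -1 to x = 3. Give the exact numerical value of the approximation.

h = (3 − (-1))/5 = 0.8.
Midpoints m₁,…,m₅ = -0.6, 0.2, 1, 1.8, 2.6.
f(m₁)=-1.48, f(m₂)=-1.32, f(m₃)=-5, f(m₄)=-12.52, f(m₅)=-23.88.
h·[f(m₁) + f(m₂) + f(m₃) + f(m₄) + f(m₅)] = 0.8·(-44.2) = -35.36.

-35.36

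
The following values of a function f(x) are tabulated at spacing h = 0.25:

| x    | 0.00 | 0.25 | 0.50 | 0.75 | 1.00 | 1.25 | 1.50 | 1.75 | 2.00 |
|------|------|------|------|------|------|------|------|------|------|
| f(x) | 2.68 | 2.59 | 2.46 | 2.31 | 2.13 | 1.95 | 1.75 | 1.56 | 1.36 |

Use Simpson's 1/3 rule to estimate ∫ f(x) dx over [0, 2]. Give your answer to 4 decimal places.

4.1967

h = 0.25, n = 8.
(h/3)·[y₀ + 4y₁ + 2y₂ + 4y₃ + 2y₄ + 4y₅ + 2y₆ + 4y₇ + y₈] = 0.083333·(50.36) = 4.1967.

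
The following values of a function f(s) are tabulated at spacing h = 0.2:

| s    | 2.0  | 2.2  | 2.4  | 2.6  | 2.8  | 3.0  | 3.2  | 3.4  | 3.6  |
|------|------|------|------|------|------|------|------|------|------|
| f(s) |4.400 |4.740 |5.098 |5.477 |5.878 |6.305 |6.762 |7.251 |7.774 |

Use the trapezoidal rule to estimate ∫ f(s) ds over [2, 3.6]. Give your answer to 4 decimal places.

h = 0.2, n = 8.
(h/2)·[y₀ + 2y₁ + 2y₂ + 2y₃ + 2y₄ + 2y₅ + 2y₆ + 2y₇ + y₈] = 0.1·(95.196) = 9.5196.

9.5196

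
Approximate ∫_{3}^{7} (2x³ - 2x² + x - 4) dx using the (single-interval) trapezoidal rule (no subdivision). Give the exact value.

1252

T = (b−a)/2 · [f(3) + f(7)] = 2·[35 + 591] = 1252.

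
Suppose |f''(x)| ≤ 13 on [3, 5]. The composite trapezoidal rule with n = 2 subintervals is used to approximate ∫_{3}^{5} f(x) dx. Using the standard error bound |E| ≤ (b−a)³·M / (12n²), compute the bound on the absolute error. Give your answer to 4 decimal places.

2.1667

|E| ≤ (2)³·13 / (12·2²) = 104/48 = 2.1667.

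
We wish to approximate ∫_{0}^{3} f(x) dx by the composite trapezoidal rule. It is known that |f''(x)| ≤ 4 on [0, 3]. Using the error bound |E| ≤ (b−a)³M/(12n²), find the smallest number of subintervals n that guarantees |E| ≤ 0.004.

Need 108/(12n²) ≤ 0.004.
n² ≥ 108/(12·0.004) = 2250 ⇒ n ≥ 47.4342, so the smallest n is 48.

48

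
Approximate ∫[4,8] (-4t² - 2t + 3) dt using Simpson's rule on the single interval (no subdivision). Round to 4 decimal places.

-633.3333

S = (b−a)/6 · [f(4) + 4f(6) + f(8)] = 0.666667·[(-69) + 4·(-153) + (-269)] = -633.3333.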